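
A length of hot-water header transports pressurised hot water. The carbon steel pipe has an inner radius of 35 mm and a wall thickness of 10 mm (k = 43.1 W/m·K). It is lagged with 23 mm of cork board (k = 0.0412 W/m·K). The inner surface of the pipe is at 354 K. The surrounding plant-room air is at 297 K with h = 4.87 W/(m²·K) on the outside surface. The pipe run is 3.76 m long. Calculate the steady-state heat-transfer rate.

Q ≈ 103 W

Radial resistances (cylindrical: R_cond = ln(r_o/r_i)/(2πkL), R_conv = 1/(h·2πrL)):
R_carbon steel pipe wall = ln(45/35)/(2π×43.1×3.76) = 2.468×10^-4 K/W
R_cork board = ln(68/45)/(2π×0.0412×3.76) = 0.4242 K/W
R_outer film = 1/(h_o·2πr_oL) = 1/(4.87×2π×0.068×3.76) = 0.1278 K/W
R_total = 0.5522 K/W
Q = ΔT/R_total = 57/0.5522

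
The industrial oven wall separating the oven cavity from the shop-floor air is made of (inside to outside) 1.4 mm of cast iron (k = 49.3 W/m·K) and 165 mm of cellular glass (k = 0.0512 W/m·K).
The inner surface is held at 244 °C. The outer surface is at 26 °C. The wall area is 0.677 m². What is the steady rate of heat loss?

Treating each layer as a thermal resistance in series:
R_cast iron = L/(kA) = 0.0014/(49.3×0.677) = 4.195×10^-5 K/W
R_cellular glass = L/(kA) = 0.165/(0.0512×0.677) = 4.76 K/W
R_total = 4.76 K/W
Q = ΔT / R_total = 218 / 4.76

Q ≈ 45.8 W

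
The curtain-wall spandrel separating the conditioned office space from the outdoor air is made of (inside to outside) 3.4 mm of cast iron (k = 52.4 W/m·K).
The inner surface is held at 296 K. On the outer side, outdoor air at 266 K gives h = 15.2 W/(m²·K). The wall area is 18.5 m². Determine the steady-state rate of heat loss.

Q ≈ 8430 W

Model the wall as resistances in series:
R_cast iron = L/(kA) = 0.0034/(52.4×18.5) = 3.507×10^-6 K/W
R_outer film = 1/(h_o·A) = 1/(15.2×18.5) = 0.003556 K/W
R_total = 0.00356 K/W
Q = ΔT / R_total = 30 / 0.00356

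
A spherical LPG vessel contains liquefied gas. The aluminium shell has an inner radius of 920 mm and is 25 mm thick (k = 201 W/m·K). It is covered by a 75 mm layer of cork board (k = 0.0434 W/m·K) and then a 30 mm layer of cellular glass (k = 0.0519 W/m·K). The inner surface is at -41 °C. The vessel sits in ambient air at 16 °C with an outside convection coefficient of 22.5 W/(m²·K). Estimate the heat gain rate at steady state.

Q ≈ 302 W

Radial (spherical) resistances in series:
R_aluminium shell = (1/0.92 − 1/0.945)/(4π×201) = 1.138×10^-5 K/W
R_cork board = (1/0.945 − 1/1.02)/(4π×0.0434) = 0.1427 K/W
R_cellular glass = (1/1.02 − 1/1.05)/(4π×0.0519) = 0.04295 K/W
R_outer film = 1/(h·4πr_o²) = 1/(22.5×4π×1.05²) = 0.003208 K/W
R_total = 0.1888 K/W
Q = ΔT/R_total = 57/0.1888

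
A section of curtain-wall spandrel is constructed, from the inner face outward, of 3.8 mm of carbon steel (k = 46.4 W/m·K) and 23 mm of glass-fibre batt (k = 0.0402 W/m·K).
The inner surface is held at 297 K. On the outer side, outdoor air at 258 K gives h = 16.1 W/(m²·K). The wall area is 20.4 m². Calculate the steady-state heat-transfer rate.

Q ≈ 1250 W

Series thermal resistances:
R_carbon steel = L/(kA) = 0.0038/(46.4×20.4) = 4.015×10^-6 K/W
R_glass-fibre batt = L/(kA) = 0.023/(0.0402×20.4) = 0.02805 K/W
R_outer film = 1/(h_o·A) = 1/(16.1×20.4) = 0.003045 K/W
R_total = 0.03109 K/W
Q = ΔT / R_total = 39 / 0.03109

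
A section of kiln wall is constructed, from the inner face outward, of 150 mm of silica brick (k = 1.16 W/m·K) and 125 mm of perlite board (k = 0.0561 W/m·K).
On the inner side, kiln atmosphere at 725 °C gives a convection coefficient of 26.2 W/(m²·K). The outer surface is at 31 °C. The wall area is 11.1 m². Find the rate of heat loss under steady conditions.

Q ≈ 3220 W

Using the resistance-network approach (series):
R_inner film = 1/(h_i·A) = 1/(26.2×11.1) = 0.003439 K/W
R_silica brick = L/(kA) = 0.15/(1.16×11.1) = 0.01165 K/W
R_perlite board = L/(kA) = 0.125/(0.0561×11.1) = 0.2007 K/W
R_total = 0.2158 K/W
Q = ΔT / R_total = 694 / 0.2158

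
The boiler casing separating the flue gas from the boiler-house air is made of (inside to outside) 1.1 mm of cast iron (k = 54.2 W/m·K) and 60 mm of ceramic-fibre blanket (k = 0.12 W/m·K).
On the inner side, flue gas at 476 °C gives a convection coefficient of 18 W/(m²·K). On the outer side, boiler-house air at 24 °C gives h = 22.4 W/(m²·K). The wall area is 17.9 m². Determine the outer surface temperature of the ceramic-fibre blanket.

Using the resistance-network approach (series):
R_inner film = 1/(h_i·A) = 1/(18×17.9) = 0.003104 K/W
R_cast iron = L/(kA) = 0.0011/(54.2×17.9) = 1.134×10^-6 K/W
R_ceramic-fibre blanket = L/(kA) = 0.06/(0.12×17.9) = 0.02793 K/W
R_outer film = 1/(h_o·A) = 1/(22.4×17.9) = 0.002494 K/W
R_total = 0.03353 K/W;  Q = ΔT/R_total = 452/0.03353 = 13480 W
T_interface = T_inner − Q·ΣR(inner→interface) = 476 − 13500×0.03104

T ≈ 57.6 °C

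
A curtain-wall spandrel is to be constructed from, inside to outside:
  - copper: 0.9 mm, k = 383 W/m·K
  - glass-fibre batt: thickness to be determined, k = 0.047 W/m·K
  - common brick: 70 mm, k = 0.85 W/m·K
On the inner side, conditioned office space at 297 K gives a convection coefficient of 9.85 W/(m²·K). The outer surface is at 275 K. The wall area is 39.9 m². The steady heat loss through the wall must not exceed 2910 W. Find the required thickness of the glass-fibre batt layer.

L ≈ 5.54 mm

Model the wall as resistances in series:
R_inner film = 1/(h_i·A) = 1/(9.85×39.9) = 0.002544 K/W
R_copper = L/(kA) = 0.0009/(383×39.9) = 5.889×10^-8 K/W
R_common brick = L/(kA) = 0.07/(0.85×39.9) = 0.002064 K/W
Sum of the known resistances R_other = 0.004608 K/W
Required total resistance R_tot = ΔT/Q_allow = 22/2910 = 0.00756 K/W
R_glass-fibre batt = R_tot − R_other = 0.002952 K/W
L = R·k·A = 0.002952×0.047×39.9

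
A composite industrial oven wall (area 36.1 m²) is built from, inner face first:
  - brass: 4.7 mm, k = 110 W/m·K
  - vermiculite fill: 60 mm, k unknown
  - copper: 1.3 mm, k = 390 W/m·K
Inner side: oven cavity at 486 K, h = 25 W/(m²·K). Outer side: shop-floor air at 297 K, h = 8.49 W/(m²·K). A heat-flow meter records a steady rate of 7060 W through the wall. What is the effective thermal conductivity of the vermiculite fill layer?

Thermal resistances in series:
R_inner film = 1/(h_i·A) = 1/(25×36.1) = 0.001108 K/W
R_brass = L/(kA) = 0.0047/(110×36.1) = 1.184×10^-6 K/W
R_copper = L/(kA) = 0.0013/(390×36.1) = 9.234×10^-8 K/W
R_outer film = 1/(h_o·A) = 1/(8.49×36.1) = 0.003263 K/W
Sum of known resistances R_other = 0.004372 K/W
Total R = ΔT/Q = 189/7060 = 0.02677 K/W
R_vermiculite fill = R_total − R_other = 0.0224 K/W
k = L/(R·A) = 0.06/(0.0224×36.1)

k ≈ 0.0742 W/(m·K)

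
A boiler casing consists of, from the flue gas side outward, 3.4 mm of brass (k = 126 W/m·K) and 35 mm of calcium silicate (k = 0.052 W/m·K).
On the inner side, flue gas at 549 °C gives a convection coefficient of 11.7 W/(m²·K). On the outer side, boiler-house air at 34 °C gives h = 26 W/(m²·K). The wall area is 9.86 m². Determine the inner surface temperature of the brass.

T ≈ 494 °C

Series thermal resistances:
R_inner film = 1/(h_i·A) = 1/(11.7×9.86) = 0.008668 K/W
R_brass = L/(kA) = 0.0034/(126×9.86) = 2.737×10^-6 K/W
R_calcium silicate = L/(kA) = 0.035/(0.052×9.86) = 0.06826 K/W
R_outer film = 1/(h_o·A) = 1/(26×9.86) = 0.003901 K/W
R_total = 0.08084 K/W;  Q = ΔT/R_total = 515/0.08084 = 6371 W
T_interface = T_inner − Q·ΣR(inner→interface) = 549 − 6370×0.008668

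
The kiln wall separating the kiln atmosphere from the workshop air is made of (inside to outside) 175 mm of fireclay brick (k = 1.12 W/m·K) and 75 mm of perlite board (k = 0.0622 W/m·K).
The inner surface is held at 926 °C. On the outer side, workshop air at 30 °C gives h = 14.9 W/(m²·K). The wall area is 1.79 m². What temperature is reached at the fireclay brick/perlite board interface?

T ≈ 828 °C

Model the wall as resistances in series:
R_fireclay brick = L/(kA) = 0.175/(1.12×1.79) = 0.08729 K/W
R_perlite board = L/(kA) = 0.075/(0.0622×1.79) = 0.6736 K/W
R_outer film = 1/(h_o·A) = 1/(14.9×1.79) = 0.03749 K/W
R_total = 0.7984 K/W;  Q = ΔT/R_total = 896/0.7984 = 1122 W
T_interface = T_inner − Q·ΣR(inner→interface) = 926 − 1120×0.08729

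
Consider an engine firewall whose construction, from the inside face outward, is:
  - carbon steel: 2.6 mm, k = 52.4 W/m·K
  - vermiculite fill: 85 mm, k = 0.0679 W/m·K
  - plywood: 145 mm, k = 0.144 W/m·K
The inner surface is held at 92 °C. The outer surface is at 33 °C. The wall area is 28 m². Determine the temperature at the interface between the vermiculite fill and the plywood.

T ≈ 59.3 °C

Thermal resistances in series:
R_carbon steel = L/(kA) = 0.0026/(52.4×28) = 1.772×10^-6 K/W
R_vermiculite fill = L/(kA) = 0.085/(0.0679×28) = 0.04471 K/W
R_plywood = L/(kA) = 0.145/(0.144×28) = 0.03596 K/W
R_total = 0.08067 K/W;  Q = ΔT/R_total = 59/0.08067 = 731.4 W
T_interface = T_inner − Q·ΣR(inner→interface) = 92 − 731×0.04471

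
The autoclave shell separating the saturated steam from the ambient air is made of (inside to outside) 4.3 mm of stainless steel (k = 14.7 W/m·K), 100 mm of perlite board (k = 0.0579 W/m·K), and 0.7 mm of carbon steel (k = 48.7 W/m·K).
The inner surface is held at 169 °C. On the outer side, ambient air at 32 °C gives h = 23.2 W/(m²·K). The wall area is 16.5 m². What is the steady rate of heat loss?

Q ≈ 1280 W

Model the wall as resistances in series:
R_stainless steel = L/(kA) = 0.0043/(14.7×16.5) = 1.773×10^-5 K/W
R_perlite board = L/(kA) = 0.1/(0.0579×16.5) = 0.1047 K/W
R_carbon steel = L/(kA) = 0.0007/(48.7×16.5) = 8.711×10^-7 K/W
R_outer film = 1/(h_o·A) = 1/(23.2×16.5) = 0.002612 K/W
R_total = 0.1073 K/W
Q = ΔT / R_total = 137 / 0.1073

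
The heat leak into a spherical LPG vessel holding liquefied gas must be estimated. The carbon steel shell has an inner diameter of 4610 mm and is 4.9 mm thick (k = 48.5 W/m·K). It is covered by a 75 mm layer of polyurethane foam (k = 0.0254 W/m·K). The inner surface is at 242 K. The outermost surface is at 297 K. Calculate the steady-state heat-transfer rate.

Q ≈ 1290 W

Spherical conduction: R = (1/r_in − 1/r_out)/(4πk) per layer; series-sum.
R_carbon steel shell = (1/2.305 − 1/2.3099)/(4π×48.5) = 1.51×10^-6 K/W
R_polyurethane foam = (1/2.3099 − 1/2.3849)/(4π×0.0254) = 0.04265 K/W
R_total = 0.04265 K/W
Q = ΔT/R_total = 55/0.04265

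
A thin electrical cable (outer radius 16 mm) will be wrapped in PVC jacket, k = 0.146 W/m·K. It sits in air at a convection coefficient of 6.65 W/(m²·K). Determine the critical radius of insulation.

For a cylinder r_cr = k/h = 0.146/6.65
r_cr = 22 mm; since the bare radius (16 mm) is below r_cr, adding a thin layer of insulation will *increase* heat loss.

r_cr ≈ 22 mm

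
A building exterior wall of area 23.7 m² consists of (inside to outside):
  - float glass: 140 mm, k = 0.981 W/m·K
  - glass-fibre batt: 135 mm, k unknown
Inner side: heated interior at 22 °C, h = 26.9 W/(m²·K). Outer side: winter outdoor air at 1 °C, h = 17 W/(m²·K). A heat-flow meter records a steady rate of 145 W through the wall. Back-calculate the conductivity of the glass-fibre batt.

Using the resistance-network approach (series):
R_inner film = 1/(h_i·A) = 1/(26.9×23.7) = 0.001569 K/W
R_float glass = L/(kA) = 0.14/(0.981×23.7) = 0.006022 K/W
R_outer film = 1/(h_o·A) = 1/(17×23.7) = 0.002482 K/W
Sum of known resistances R_other = 0.01007 K/W
Total R = ΔT/Q = 21/145 = 0.1448 K/W
R_glass-fibre batt = R_total − R_other = 0.1348 K/W
k = L/(R·A) = 0.135/(0.1348×23.7)

k ≈ 0.0423 W/(m·K)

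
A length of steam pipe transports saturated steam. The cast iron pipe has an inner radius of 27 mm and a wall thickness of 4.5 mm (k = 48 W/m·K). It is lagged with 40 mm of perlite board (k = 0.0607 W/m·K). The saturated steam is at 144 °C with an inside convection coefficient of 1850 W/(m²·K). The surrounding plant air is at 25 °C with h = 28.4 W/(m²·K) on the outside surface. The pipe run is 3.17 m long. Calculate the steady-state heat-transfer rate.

For a radial system each layer contributes R = ln(r_out/r_in)/(2πkL); films add R = 1/(hA).
R_inner film = 1/(h_i·2πr₁L) = 1/(1850×2π×0.027×3.17) = 0.001005 K/W
R_cast iron pipe wall = ln(31.5/27)/(2π×48×3.17) = 1.612×10^-4 K/W
R_perlite board = ln(71.5/31.5)/(2π×0.0607×3.17) = 0.678 K/W
R_outer film = 1/(h_o·2πr_oL) = 1/(28.4×2π×0.0715×3.17) = 0.02473 K/W
R_total = 0.7039 K/W
Q = ΔT/R_total = 119/0.7039

Q ≈ 169 W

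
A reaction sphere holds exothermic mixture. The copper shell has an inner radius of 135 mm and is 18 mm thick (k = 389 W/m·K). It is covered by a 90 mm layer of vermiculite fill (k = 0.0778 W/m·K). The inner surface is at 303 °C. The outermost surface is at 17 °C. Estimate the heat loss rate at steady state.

Q ≈ 115 W

Radial (spherical) resistances in series:
R_copper shell = (1/0.135 − 1/0.153)/(4π×389) = 1.783×10^-4 K/W
R_vermiculite fill = (1/0.153 − 1/0.243)/(4π×0.0778) = 2.476 K/W
R_total = 2.476 K/W
Q = ΔT/R_total = 286/2.476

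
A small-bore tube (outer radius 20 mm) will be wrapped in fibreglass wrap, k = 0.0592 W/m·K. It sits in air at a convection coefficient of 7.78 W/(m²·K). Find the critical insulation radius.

r_cr ≈ 7.61 mm

For a cylinder r_cr = k/h = 0.0592/7.78
r_cr = 7.61 mm; since the bare radius (20 mm) is above r_cr, any added insulation will reduce heat loss.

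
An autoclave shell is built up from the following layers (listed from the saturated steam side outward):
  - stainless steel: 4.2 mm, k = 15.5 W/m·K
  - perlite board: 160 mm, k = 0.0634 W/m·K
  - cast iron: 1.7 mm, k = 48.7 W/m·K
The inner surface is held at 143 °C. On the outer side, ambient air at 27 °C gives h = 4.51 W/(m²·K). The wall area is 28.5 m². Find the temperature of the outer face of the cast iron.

T ≈ 36.4 °C

Treating each layer as a thermal resistance in series:
R_stainless steel = L/(kA) = 0.0042/(15.5×28.5) = 9.508×10^-6 K/W
R_perlite board = L/(kA) = 0.16/(0.0634×28.5) = 0.08855 K/W
R_cast iron = L/(kA) = 0.0017/(48.7×28.5) = 1.225×10^-6 K/W
R_outer film = 1/(h_o·A) = 1/(4.51×28.5) = 0.00778 K/W
R_total = 0.09634 K/W;  Q = ΔT/R_total = 116/0.09634 = 1204 W
T_interface = T_inner − Q·ΣR(inner→interface) = 143 − 1200×0.08856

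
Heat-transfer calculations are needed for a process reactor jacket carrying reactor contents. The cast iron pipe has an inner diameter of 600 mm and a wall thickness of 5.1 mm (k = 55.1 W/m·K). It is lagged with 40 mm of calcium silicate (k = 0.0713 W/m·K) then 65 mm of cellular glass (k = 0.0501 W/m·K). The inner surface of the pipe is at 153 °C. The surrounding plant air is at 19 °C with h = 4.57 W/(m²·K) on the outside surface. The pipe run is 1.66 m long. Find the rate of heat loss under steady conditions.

Q ≈ 245 W

Cylindrical conduction, so R = ln(r₂/r₁)/(2πkL) per layer, in series:
R_cast iron pipe wall = ln(305.1/300)/(2π×55.1×1.66) = 2.933×10^-5 K/W
R_calcium silicate = ln(345.1/305.1)/(2π×0.0713×1.66) = 0.1657 K/W
R_cellular glass = ln(410.1/345.1)/(2π×0.0501×1.66) = 0.3302 K/W
R_outer film = 1/(h_o·2πr_oL) = 1/(4.57×2π×0.4101×1.66) = 0.05116 K/W
R_total = 0.5471 K/W
Q = ΔT/R_total = 134/0.5471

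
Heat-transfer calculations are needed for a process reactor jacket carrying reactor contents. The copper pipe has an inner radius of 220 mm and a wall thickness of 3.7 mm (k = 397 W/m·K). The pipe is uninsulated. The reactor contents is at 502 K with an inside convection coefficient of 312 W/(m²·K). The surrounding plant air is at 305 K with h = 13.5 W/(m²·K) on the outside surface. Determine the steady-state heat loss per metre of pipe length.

q′ ≈ 3580 W/m

For a radial system each layer contributes R = ln(r_out/r_in)/(2πkL); films add R = 1/(hA).
R_inner film = 1/(h_i·2πr₁L) = 1/(312×2π×0.22×1) = 0.002319 K/W
R_copper pipe wall = ln(223.7/220)/(2π×397×1) = 6.686×10^-6 K/W
R_outer film = 1/(h_o·2πr_oL) = 1/(13.5×2π×0.2237×1) = 0.0527 K/W
R_total = 0.05503 K/W
Q = ΔT/R_total = 197/0.05503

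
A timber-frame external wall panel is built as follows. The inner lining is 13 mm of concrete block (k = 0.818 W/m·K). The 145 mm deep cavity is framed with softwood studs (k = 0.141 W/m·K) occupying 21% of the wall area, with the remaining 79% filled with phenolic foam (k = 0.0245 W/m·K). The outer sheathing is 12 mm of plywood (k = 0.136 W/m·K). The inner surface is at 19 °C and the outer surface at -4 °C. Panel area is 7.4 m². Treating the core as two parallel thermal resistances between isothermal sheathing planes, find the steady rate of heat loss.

Sheathing layers in series; stud and cavity paths in parallel between them.
R_inner = 0.013/(0.818×7.4) = 0.002148 K/W
R_stud  = 0.145/(0.141×0.21×7.4) = 0.6618 K/W
R_cav   = 0.145/(0.0245×0.79×7.4) = 1.012 K/W
1/R_core = 1/R_stud + 1/R_cav → R_core = 0.4002 K/W
R_outer = 0.012/(0.136×7.4) = 0.01192 K/W
R_total = 0.4142 K/W
Q = ΔT/R_total = 23/0.4142

Q ≈ 55.5 W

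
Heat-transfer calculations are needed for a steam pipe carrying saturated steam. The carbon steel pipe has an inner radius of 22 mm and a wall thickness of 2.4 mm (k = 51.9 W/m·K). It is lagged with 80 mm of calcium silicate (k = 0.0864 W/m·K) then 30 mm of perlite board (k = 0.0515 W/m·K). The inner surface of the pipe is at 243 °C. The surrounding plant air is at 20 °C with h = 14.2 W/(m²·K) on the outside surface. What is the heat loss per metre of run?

Per-layer cylindrical resistances, series-summed:
R_carbon steel pipe wall = ln(24.4/22)/(2π×51.9×1) = 3.175×10^-4 K/W
R_calcium silicate = ln(104.4/24.4)/(2π×0.0864×1) = 2.678 K/W
R_perlite board = ln(134.4/104.4)/(2π×0.0515×1) = 0.7806 K/W
R_outer film = 1/(h_o·2πr_oL) = 1/(14.2×2π×0.1344×1) = 0.08339 K/W
R_total = 3.542 K/W
Q = ΔT/R_total = 223/3.542

q′ ≈ 63 W/m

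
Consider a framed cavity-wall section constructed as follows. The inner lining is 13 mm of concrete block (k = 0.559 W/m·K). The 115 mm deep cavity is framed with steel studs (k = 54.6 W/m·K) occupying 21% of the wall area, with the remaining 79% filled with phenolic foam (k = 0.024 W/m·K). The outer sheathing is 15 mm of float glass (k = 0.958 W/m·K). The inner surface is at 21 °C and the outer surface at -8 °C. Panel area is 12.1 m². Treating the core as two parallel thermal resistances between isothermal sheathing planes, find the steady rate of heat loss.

Q ≈ 7170 W

Sheathing layers in series; stud and cavity paths in parallel between them.
R_inner = 0.013/(0.559×12.1) = 0.001922 K/W
R_stud  = 0.115/(54.6×0.21×12.1) = 8.289×10^-4 K/W
R_cav   = 0.115/(0.024×0.79×12.1) = 0.5013 K/W
1/R_core = 1/R_stud + 1/R_cav → R_core = 8.275×10^-4 K/W
R_outer = 0.015/(0.958×12.1) = 0.001294 K/W
R_total = 0.004044 K/W
Q = ΔT/R_total = 29/0.004044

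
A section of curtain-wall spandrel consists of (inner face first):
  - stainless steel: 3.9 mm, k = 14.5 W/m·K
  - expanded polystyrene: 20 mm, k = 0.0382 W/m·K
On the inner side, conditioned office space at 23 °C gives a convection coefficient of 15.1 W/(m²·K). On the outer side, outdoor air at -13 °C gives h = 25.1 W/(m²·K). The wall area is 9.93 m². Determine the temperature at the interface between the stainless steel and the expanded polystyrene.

Thermal resistances in series:
R_inner film = 1/(h_i·A) = 1/(15.1×9.93) = 0.006669 K/W
R_stainless steel = L/(kA) = 0.0039/(14.5×9.93) = 2.709×10^-5 K/W
R_expanded polystyrene = L/(kA) = 0.02/(0.0382×9.93) = 0.05273 K/W
R_outer film = 1/(h_o·A) = 1/(25.1×9.93) = 0.004012 K/W
R_total = 0.06343 K/W;  Q = ΔT/R_total = 36/0.06343 = 567.5 W
T_interface = T_inner − Q·ΣR(inner→interface) = 23 − 568×0.006696

T ≈ 19.2 °C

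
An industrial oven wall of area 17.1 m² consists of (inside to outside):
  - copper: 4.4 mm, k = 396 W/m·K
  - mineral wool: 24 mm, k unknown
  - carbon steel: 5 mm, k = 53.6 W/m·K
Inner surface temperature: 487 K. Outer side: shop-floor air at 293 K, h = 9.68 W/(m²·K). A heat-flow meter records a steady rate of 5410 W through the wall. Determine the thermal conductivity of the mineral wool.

k ≈ 0.0471 W/(m·K)

Using the resistance-network approach (series):
R_copper = L/(kA) = 0.0044/(396×17.1) = 6.498×10^-7 K/W
R_carbon steel = L/(kA) = 0.005/(53.6×17.1) = 5.455×10^-6 K/W
R_outer film = 1/(h_o·A) = 1/(9.68×17.1) = 0.006041 K/W
Sum of known resistances R_other = 0.006047 K/W
Total R = ΔT/Q = 194/5410 = 0.03586 K/W
R_mineral wool = R_total − R_other = 0.02981 K/W
k = L/(R·A) = 0.024/(0.02981×17.1)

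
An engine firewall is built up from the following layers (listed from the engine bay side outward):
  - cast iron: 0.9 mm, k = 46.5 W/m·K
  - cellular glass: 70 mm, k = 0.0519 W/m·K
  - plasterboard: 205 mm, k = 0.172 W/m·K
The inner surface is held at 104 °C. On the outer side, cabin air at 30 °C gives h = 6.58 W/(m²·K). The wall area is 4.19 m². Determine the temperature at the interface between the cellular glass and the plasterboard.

T ≈ 66.9 °C

Thermal resistances in series:
R_cast iron = L/(kA) = 0.0009/(46.5×4.19) = 4.619×10^-6 K/W
R_cellular glass = L/(kA) = 0.07/(0.0519×4.19) = 0.3219 K/W
R_plasterboard = L/(kA) = 0.205/(0.172×4.19) = 0.2845 K/W
R_outer film = 1/(h_o·A) = 1/(6.58×4.19) = 0.03627 K/W
R_total = 0.6426 K/W;  Q = ΔT/R_total = 74/0.6426 = 115.2 W
T_interface = T_inner − Q·ΣR(inner→interface) = 104 − 115×0.3219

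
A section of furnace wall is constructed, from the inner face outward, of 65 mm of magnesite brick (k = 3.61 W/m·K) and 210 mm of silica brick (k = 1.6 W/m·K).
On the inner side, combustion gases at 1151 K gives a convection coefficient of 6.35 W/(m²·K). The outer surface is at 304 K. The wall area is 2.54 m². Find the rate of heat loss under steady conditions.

Q ≈ 7010 W

Model the wall as resistances in series:
R_inner film = 1/(h_i·A) = 1/(6.35×2.54) = 0.062 K/W
R_magnesite brick = L/(kA) = 0.065/(3.61×2.54) = 0.007089 K/W
R_silica brick = L/(kA) = 0.21/(1.6×2.54) = 0.05167 K/W
R_total = 0.1208 K/W
Q = ΔT / R_total = 847 / 0.1208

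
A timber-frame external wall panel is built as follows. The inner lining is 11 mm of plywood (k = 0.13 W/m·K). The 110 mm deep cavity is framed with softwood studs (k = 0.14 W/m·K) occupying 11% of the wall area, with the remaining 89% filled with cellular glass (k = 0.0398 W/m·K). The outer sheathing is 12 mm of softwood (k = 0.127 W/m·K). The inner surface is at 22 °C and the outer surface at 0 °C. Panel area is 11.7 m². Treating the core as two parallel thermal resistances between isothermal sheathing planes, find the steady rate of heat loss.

Sheathing layers in series; stud and cavity paths in parallel between them.
R_inner = 0.011/(0.13×11.7) = 0.007232 K/W
R_stud  = 0.11/(0.14×0.11×11.7) = 0.6105 K/W
R_cav   = 0.11/(0.0398×0.89×11.7) = 0.2654 K/W
1/R_core = 1/R_stud + 1/R_cav → R_core = 0.185 K/W
R_outer = 0.012/(0.127×11.7) = 0.008076 K/W
R_total = 0.2003 K/W
Q = ΔT/R_total = 22/0.2003

Q ≈ 110 W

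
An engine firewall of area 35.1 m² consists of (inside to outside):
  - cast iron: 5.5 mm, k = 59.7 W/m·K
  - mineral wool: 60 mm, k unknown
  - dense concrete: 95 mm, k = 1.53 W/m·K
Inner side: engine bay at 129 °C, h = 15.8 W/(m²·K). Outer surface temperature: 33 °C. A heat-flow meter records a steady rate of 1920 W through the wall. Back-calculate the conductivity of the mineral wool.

k ≈ 0.0368 W/(m·K)

Thermal resistances in series:
R_inner film = 1/(h_i·A) = 1/(15.8×35.1) = 0.001803 K/W
R_cast iron = L/(kA) = 0.0055/(59.7×35.1) = 2.625×10^-6 K/W
R_dense concrete = L/(kA) = 0.095/(1.53×35.1) = 0.001769 K/W
Sum of known resistances R_other = 0.003575 K/W
Total R = ΔT/Q = 96/1920 = 0.05 K/W
R_mineral wool = R_total − R_other = 0.04643 K/W
k = L/(R·A) = 0.06/(0.04643×35.1)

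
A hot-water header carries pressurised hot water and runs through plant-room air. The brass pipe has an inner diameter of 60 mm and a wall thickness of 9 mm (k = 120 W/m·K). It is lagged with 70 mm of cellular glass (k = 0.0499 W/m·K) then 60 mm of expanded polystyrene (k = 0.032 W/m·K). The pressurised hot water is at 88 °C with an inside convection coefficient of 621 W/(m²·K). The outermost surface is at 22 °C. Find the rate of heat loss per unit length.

q′ ≈ 12.1 W/m

Per-layer cylindrical resistances, series-summed:
R_inner film = 1/(h_i·2πr₁L) = 1/(621×2π×0.03×1) = 0.008543 K/W
R_brass pipe wall = ln(39/30)/(2π×120×1) = 3.48×10^-4 K/W
R_cellular glass = ln(109/39)/(2π×0.0499×1) = 3.278 K/W
R_expanded polystyrene = ln(169/109)/(2π×0.032×1) = 2.181 K/W
R_total = 5.468 K/W
Q = ΔT/R_total = 66/5.468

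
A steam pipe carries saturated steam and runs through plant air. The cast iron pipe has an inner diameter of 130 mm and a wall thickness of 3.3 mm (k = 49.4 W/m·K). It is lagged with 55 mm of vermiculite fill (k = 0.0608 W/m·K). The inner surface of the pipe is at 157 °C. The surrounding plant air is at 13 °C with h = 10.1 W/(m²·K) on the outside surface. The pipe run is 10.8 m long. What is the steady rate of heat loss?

Q ≈ 929 W

Treating each annulus and film as a series resistance:
R_cast iron pipe wall = ln(68.3/65)/(2π×49.4×10.8) = 1.477×10^-5 K/W
R_vermiculite fill = ln(123.3/68.3)/(2π×0.0608×10.8) = 0.1432 K/W
R_outer film = 1/(h_o·2πr_oL) = 1/(10.1×2π×0.1233×10.8) = 0.01183 K/W
R_total = 0.155 K/W
Q = ΔT/R_total = 144/0.155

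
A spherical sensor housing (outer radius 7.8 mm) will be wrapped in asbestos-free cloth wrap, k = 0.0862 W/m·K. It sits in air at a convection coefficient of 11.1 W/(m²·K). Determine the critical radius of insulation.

For a sphere r_cr = 2k/h = 2×0.0862/11.1
r_cr = 15.5 mm; since the bare radius (7.8 mm) is below r_cr, adding a thin layer of insulation will *increase* heat loss.

r_cr ≈ 15.5 mm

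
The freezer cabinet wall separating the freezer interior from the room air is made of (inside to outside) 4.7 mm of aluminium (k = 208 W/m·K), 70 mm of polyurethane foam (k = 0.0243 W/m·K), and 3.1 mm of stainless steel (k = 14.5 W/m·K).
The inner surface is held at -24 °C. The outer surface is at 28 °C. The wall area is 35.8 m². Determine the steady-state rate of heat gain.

Model the wall as resistances in series:
R_aluminium = L/(kA) = 0.0047/(208×35.8) = 6.312×10^-7 K/W
R_polyurethane foam = L/(kA) = 0.07/(0.0243×35.8) = 0.08047 K/W
R_stainless steel = L/(kA) = 0.0031/(14.5×35.8) = 5.972×10^-6 K/W
R_total = 0.08047 K/W
Q = ΔT / R_total = 52 / 0.08047

Q ≈ 646 W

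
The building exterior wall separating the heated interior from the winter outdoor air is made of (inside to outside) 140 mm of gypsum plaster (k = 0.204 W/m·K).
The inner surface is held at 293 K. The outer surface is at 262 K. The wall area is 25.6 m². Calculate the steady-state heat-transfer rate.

Q ≈ 1160 W

Thermal resistances in series:
R_gypsum plaster = L/(kA) = 0.14/(0.204×25.6) = 0.02681 K/W
R_total = 0.02681 K/W
Q = ΔT / R_total = 31 / 0.02681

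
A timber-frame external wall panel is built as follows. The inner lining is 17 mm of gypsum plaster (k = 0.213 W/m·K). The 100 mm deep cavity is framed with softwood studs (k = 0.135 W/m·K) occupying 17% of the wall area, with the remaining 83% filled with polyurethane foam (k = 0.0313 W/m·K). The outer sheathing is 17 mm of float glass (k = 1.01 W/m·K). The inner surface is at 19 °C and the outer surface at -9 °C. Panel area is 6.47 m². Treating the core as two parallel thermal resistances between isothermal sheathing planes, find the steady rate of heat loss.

Sheathing layers in series; stud and cavity paths in parallel between them.
R_inner = 0.017/(0.213×6.47) = 0.01234 K/W
R_stud  = 0.1/(0.135×0.17×6.47) = 0.6735 K/W
R_cav   = 0.1/(0.0313×0.83×6.47) = 0.5949 K/W
1/R_core = 1/R_stud + 1/R_cav → R_core = 0.3159 K/W
R_outer = 0.017/(1.01×6.47) = 0.002601 K/W
R_total = 0.3308 K/W
Q = ΔT/R_total = 28/0.3308

Q ≈ 84.6 W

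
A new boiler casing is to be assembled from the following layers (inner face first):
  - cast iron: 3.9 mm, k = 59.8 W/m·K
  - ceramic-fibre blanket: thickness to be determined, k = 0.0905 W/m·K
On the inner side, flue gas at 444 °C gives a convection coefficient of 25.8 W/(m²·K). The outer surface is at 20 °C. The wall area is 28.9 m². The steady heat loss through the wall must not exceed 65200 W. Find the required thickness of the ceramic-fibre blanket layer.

Treating each layer as a thermal resistance in series:
R_inner film = 1/(h_i·A) = 1/(25.8×28.9) = 0.001341 K/W
R_cast iron = L/(kA) = 0.0039/(59.8×28.9) = 2.257×10^-6 K/W
Sum of the known resistances R_other = 0.001343 K/W
Required total resistance R_tot = ΔT/Q_allow = 424/65200 = 0.006503 K/W
R_ceramic-fibre blanket = R_tot − R_other = 0.00516 K/W
L = R·k·A = 0.00516×0.0905×28.9

L ≈ 13.5 mm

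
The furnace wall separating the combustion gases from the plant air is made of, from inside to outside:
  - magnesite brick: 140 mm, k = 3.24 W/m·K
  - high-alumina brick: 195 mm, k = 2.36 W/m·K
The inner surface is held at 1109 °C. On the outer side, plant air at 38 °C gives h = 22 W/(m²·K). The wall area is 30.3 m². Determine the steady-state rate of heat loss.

Treating each layer as a thermal resistance in series:
R_magnesite brick = L/(kA) = 0.14/(3.24×30.3) = 0.001426 K/W
R_high-alumina brick = L/(kA) = 0.195/(2.36×30.3) = 0.002727 K/W
R_outer film = 1/(h_o·A) = 1/(22×30.3) = 0.0015 K/W
R_total = 0.005653 K/W
Q = ΔT / R_total = 1071 / 0.005653

Q ≈ 189000 W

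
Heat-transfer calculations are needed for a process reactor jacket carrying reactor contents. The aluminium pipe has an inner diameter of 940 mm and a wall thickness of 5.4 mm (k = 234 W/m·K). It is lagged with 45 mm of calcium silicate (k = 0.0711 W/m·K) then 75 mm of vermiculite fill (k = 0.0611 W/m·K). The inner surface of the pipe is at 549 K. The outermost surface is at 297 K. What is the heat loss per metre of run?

Per-layer cylindrical resistances, series-summed:
R_aluminium pipe wall = ln(475.4/470)/(2π×234×1) = 7.77×10^-6 K/W
R_calcium silicate = ln(520.4/475.4)/(2π×0.0711×1) = 0.2024 K/W
R_vermiculite fill = ln(595.4/520.4)/(2π×0.0611×1) = 0.3507 K/W
R_total = 0.5532 K/W
Q = ΔT/R_total = 252/0.5532

q′ ≈ 456 W/m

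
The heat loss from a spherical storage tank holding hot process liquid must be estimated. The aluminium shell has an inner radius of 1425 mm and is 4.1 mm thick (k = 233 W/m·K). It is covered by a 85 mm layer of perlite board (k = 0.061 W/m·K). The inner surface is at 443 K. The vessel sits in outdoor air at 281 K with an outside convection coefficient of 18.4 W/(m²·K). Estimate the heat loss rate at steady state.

Q ≈ 3050 W

Radial (spherical) resistances in series:
R_aluminium shell = (1/1.425 − 1/1.4291)/(4π×233) = 6.876×10^-7 K/W
R_perlite board = (1/1.4291 − 1/1.5141)/(4π×0.061) = 0.05125 K/W
R_outer film = 1/(h·4πr_o²) = 1/(18.4×4π×1.5141²) = 0.001887 K/W
R_total = 0.05313 K/W
Q = ΔT/R_total = 162/0.05313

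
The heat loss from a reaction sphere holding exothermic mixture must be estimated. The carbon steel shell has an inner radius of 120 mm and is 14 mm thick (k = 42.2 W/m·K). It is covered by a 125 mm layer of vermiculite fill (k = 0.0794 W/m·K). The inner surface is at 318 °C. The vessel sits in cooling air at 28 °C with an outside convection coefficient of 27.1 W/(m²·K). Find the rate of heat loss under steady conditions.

Q ≈ 79.3 W

For a spherical shell R = (1/r₁ − 1/r₂)/(4πk); film R = 1/(h·4πr²). In series:
R_carbon steel shell = (1/0.12 − 1/0.134)/(4π×42.2) = 0.001642 K/W
R_vermiculite fill = (1/0.134 − 1/0.259)/(4π×0.0794) = 3.61 K/W
R_outer film = 1/(h·4πr_o²) = 1/(27.1×4π×0.259²) = 0.04377 K/W
R_total = 3.655 K/W
Q = ΔT/R_total = 290/3.655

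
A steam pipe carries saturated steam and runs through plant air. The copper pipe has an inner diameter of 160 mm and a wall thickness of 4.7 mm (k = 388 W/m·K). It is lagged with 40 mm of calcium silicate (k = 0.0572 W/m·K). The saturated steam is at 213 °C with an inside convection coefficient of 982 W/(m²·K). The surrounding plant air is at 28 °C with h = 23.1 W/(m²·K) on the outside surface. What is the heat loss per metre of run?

For a radial system each layer contributes R = ln(r_out/r_in)/(2πkL); films add R = 1/(hA).
R_inner film = 1/(h_i·2πr₁L) = 1/(982×2π×0.08×1) = 0.002026 K/W
R_copper pipe wall = ln(84.7/80)/(2π×388×1) = 2.342×10^-5 K/W
R_calcium silicate = ln(124.7/84.7)/(2π×0.0572×1) = 1.076 K/W
R_outer film = 1/(h_o·2πr_oL) = 1/(23.1×2π×0.1247×1) = 0.05525 K/W
R_total = 1.134 K/W
Q = ΔT/R_total = 185/1.134

q′ ≈ 163 W/m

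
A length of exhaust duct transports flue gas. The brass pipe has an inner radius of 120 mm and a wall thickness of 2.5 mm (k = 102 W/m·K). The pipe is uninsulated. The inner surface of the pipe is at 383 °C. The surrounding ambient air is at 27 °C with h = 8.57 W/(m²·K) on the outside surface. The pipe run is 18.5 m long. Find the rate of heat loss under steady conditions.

Q ≈ 43400 W

Treating each annulus and film as a series resistance:
R_brass pipe wall = ln(122.5/120)/(2π×102×18.5) = 1.739×10^-6 K/W
R_outer film = 1/(h_o·2πr_oL) = 1/(8.57×2π×0.1225×18.5) = 0.008195 K/W
R_total = 0.008196 K/W
Q = ΔT/R_total = 356/0.008196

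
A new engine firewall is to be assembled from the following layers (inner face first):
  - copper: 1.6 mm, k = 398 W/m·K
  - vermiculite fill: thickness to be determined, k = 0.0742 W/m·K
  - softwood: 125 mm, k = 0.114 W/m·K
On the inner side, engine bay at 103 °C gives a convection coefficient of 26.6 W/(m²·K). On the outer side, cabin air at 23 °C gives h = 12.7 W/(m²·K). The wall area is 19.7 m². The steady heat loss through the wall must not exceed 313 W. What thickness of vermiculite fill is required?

Using the resistance-network approach (series):
R_inner film = 1/(h_i·A) = 1/(26.6×19.7) = 0.001908 K/W
R_copper = L/(kA) = 0.0016/(398×19.7) = 2.041×10^-7 K/W
R_softwood = L/(kA) = 0.125/(0.114×19.7) = 0.05566 K/W
R_outer film = 1/(h_o·A) = 1/(12.7×19.7) = 0.003997 K/W
Sum of the known resistances R_other = 0.06156 K/W
Required total resistance R_tot = ΔT/Q_allow = 80/313 = 0.2556 K/W
R_vermiculite fill = R_tot − R_other = 0.194 K/W
L = R·k·A = 0.194×0.0742×19.7

L ≈ 284 mm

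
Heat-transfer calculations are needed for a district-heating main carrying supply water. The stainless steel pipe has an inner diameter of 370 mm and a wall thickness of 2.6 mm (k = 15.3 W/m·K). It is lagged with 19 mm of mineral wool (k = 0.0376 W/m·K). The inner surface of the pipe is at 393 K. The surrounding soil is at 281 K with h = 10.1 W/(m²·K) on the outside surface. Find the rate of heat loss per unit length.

q′ ≈ 231 W/m

For a radial system each layer contributes R = ln(r_out/r_in)/(2πkL); films add R = 1/(hA).
R_stainless steel pipe wall = ln(187.6/185)/(2π×15.3×1) = 1.452×10^-4 K/W
R_mineral wool = ln(206.6/187.6)/(2π×0.0376×1) = 0.4084 K/W
R_outer film = 1/(h_o·2πr_oL) = 1/(10.1×2π×0.2066×1) = 0.07627 K/W
R_total = 0.4848 K/W
Q = ΔT/R_total = 112/0.4848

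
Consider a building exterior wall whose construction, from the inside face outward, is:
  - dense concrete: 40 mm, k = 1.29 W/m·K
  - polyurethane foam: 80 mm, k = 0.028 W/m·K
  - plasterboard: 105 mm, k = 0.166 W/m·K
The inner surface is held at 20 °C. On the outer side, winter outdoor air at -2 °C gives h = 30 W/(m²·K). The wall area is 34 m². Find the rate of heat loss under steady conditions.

Q ≈ 210 W

Using the resistance-network approach (series):
R_dense concrete = L/(kA) = 0.04/(1.29×34) = 9.12×10^-4 K/W
R_polyurethane foam = L/(kA) = 0.08/(0.028×34) = 0.08403 K/W
R_plasterboard = L/(kA) = 0.105/(0.166×34) = 0.0186 K/W
R_outer film = 1/(h_o·A) = 1/(30×34) = 9.804×10^-4 K/W
R_total = 0.1045 K/W
Q = ΔT / R_total = 22 / 0.1045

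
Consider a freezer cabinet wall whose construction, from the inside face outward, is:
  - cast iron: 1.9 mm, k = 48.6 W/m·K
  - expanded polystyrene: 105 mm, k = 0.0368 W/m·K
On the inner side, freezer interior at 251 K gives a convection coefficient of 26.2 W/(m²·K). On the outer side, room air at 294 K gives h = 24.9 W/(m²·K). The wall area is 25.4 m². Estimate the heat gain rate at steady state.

Thermal resistances in series:
R_inner film = 1/(h_i·A) = 1/(26.2×25.4) = 0.001503 K/W
R_cast iron = L/(kA) = 0.0019/(48.6×25.4) = 1.539×10^-6 K/W
R_expanded polystyrene = L/(kA) = 0.105/(0.0368×25.4) = 0.1123 K/W
R_outer film = 1/(h_o·A) = 1/(24.9×25.4) = 0.001581 K/W
R_total = 0.1154 K/W
Q = ΔT / R_total = 43 / 0.1154

Q ≈ 373 W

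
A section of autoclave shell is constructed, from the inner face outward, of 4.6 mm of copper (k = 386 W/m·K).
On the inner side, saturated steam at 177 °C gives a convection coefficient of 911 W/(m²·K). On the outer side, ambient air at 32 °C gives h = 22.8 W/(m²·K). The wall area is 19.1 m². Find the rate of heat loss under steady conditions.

Q ≈ 61600 W

Series thermal resistances:
R_inner film = 1/(h_i·A) = 1/(911×19.1) = 5.747×10^-5 K/W
R_copper = L/(kA) = 0.0046/(386×19.1) = 6.239×10^-7 K/W
R_outer film = 1/(h_o·A) = 1/(22.8×19.1) = 0.002296 K/W
R_total = 0.002354 K/W
Q = ΔT / R_total = 145 / 0.002354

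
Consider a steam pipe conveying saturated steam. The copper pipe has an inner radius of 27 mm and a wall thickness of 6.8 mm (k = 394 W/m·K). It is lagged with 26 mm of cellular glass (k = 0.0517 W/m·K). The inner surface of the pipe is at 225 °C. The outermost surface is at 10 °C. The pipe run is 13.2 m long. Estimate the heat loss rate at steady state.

Q ≈ 1620 W

Treating each annulus and film as a series resistance:
R_copper pipe wall = ln(33.8/27)/(2π×394×13.2) = 6.874×10^-6 K/W
R_cellular glass = ln(59.8/33.8)/(2π×0.0517×13.2) = 0.1331 K/W
R_total = 0.1331 K/W
Q = ΔT/R_total = 215/0.1331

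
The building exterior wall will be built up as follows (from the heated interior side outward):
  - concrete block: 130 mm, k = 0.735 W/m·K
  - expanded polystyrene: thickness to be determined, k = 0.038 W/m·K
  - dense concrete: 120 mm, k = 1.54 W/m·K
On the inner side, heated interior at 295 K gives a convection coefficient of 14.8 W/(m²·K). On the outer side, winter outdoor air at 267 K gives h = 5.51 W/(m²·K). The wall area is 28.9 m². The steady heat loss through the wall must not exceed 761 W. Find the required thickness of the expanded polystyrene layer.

L ≈ 21.3 mm

Treating each layer as a thermal resistance in series:
R_inner film = 1/(h_i·A) = 1/(14.8×28.9) = 0.002338 K/W
R_concrete block = L/(kA) = 0.13/(0.735×28.9) = 0.00612 K/W
R_dense concrete = L/(kA) = 0.12/(1.54×28.9) = 0.002696 K/W
R_outer film = 1/(h_o·A) = 1/(5.51×28.9) = 0.00628 K/W
Sum of the known resistances R_other = 0.01743 K/W
Required total resistance R_tot = ΔT/Q_allow = 28/761 = 0.03679 K/W
R_expanded polystyrene = R_tot − R_other = 0.01936 K/W
L = R·k·A = 0.01936×0.038×28.9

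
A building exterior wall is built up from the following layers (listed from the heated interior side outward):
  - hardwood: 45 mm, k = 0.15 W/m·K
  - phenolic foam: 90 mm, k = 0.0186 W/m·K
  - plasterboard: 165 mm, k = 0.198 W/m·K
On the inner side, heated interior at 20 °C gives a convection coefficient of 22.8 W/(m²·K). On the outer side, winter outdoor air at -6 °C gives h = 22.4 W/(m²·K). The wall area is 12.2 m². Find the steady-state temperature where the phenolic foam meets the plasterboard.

T ≈ -2.23 °C

Using the resistance-network approach (series):
R_inner film = 1/(h_i·A) = 1/(22.8×12.2) = 0.003595 K/W
R_hardwood = L/(kA) = 0.045/(0.15×12.2) = 0.02459 K/W
R_phenolic foam = L/(kA) = 0.09/(0.0186×12.2) = 0.3966 K/W
R_plasterboard = L/(kA) = 0.165/(0.198×12.2) = 0.06831 K/W
R_outer film = 1/(h_o·A) = 1/(22.4×12.2) = 0.003659 K/W
R_total = 0.4968 K/W;  Q = ΔT/R_total = 26/0.4968 = 52.34 W
T_interface = T_inner − Q·ΣR(inner→interface) = 20 − 52.3×0.4248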